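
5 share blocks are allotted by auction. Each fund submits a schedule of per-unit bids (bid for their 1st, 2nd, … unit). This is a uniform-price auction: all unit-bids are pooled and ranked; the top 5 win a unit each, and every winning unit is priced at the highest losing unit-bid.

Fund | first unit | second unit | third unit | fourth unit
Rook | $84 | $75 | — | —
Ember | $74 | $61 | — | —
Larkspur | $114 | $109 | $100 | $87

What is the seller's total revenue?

Pooled unit-bids ranked (top 5): 114 (Larkspur-1), 109 (Larkspur-2), 100 (Larkspur-3), 87 (Larkspur-4), 84 (Rook-1)
Highest rejected unit-bid = $75.
Allocation: Larkspur 4, Rook 1. Every unit priced at $75.
Revenue = 5 × 75 = $375.

Total revenue: $375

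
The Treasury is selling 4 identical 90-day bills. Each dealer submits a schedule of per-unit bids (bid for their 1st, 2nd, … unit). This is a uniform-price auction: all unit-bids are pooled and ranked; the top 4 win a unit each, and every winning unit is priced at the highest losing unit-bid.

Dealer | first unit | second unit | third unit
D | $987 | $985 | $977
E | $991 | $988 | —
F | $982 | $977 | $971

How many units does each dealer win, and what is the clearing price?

D 2, E 2; clearing price $982

All unit-bids, highest first — top 4: 991 (E-1), 988 (E-2), 987 (D-1), 985 (D-2)
Highest rejected unit-bid = $982.
Allocation: D 2, E 2.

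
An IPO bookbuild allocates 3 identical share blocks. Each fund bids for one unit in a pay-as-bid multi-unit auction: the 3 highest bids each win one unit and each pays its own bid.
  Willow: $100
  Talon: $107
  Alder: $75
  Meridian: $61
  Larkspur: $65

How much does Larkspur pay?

Ordering the bids: 107 (Talon), 100 (Willow), 75 (Alder), 65 (Larkspur), 61 (Meridian)
The 3 highest are Talon, Willow, Alder.
Larkspur does not win → $0.

Larkspur pays $0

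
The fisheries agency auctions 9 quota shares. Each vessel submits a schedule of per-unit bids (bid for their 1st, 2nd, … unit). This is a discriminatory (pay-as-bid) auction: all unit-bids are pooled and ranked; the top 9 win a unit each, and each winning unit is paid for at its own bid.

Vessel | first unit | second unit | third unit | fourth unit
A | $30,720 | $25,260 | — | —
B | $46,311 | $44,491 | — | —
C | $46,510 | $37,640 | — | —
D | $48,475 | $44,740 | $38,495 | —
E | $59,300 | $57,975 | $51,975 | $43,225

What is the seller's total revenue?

Pooled unit-bids ranked (top 9): 59,300 (E-1), 57,975 (E-2), 51,975 (E-3), 48,475 (D-1), 46,510 (C-1), 46,311 (B-1), 44,740 (D-2), 44,491 (B-2), 43,225 (E-4)
Next rejected bid: $38,495 (not a price — pay-as-bid).
Each winning unit pays its own bid.
Revenue = 59,300 + 57,975 + 51,975 + 48,475 + 46,510 + 46,311 + 44,740 + 44,491 + 43,225 = $443,002.

Total revenue: $443,002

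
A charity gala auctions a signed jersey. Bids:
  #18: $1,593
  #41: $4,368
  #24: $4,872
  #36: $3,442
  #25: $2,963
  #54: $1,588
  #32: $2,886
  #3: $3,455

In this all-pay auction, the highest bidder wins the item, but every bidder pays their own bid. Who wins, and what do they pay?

#24 pays $4,872

Rule: the highest bidder wins the item, but every bidder pays their own bid.
Bids ranked: 4,872 (#24) > 4,368 (#41) > 3,455 (#3) > 3,442 (#36) > 2,963 (#25) > 2,886 (#32) > …
#24 is highest and takes the item; every bidder forfeits their bid.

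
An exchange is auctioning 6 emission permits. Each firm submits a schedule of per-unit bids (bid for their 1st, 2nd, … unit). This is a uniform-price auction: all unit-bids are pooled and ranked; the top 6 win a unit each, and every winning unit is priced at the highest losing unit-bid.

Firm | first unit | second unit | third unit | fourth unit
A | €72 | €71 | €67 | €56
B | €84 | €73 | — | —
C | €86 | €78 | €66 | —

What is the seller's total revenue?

Merging the schedules and taking the best 6: 86 (C-1), 84 (B-1), 78 (C-2), 73 (B-2), 72 (A-1), 71 (A-2)
First bid not allocated: €67.
Allocation: A 2, B 2, C 2. Every unit priced at €67.
Revenue = 6 × 67 = €402.

Total revenue: €402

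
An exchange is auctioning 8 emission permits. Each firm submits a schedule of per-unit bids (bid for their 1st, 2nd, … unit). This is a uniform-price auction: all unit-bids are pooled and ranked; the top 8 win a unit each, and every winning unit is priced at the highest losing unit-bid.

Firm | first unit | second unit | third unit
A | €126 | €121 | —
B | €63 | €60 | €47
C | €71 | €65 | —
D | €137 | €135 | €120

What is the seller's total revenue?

All unit-bids, highest first — top 8: 137 (D-1), 135 (D-2), 126 (A-1), 121 (A-2), 120 (D-3), 71 (C-1), 65 (C-2), 63 (B-1)
First bid not allocated: €60.
Allocation: A 2, B 1, C 2, D 3. Every unit priced at €60.
Revenue = 8 × 60 = €480.

Total revenue: €480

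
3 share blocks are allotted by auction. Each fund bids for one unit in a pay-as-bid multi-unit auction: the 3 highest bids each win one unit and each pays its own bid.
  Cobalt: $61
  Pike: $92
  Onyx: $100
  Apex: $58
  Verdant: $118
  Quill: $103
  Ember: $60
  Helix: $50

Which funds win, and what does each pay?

Sorting: 118 (Verdant), 103 (Quill), 100 (Onyx), 92 (Pike), 61 (Cobalt), …
The 3 highest are Verdant, Quill, Onyx.
Each winner pays its own bid: Verdant $118, Quill $103, Onyx $100.

Verdant $118, Quill $103, Onyx $100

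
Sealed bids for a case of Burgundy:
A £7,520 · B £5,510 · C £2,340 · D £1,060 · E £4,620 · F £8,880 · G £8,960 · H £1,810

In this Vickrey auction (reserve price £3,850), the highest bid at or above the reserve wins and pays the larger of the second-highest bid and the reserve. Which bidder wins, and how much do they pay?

G pays £8,880

Vickrey auction (reserve price £3,850): the highest bid at or above the reserve wins and pays the larger of the second-highest bid and the reserve.
Bids ranked: 8,960 (G) > 8,880 (F) > 7,520 (A) > 5,510 (B) > 4,620 (E) > 2,340 (C) > …
G has the top bid at or above the reserve (£8,960).
max(second-highest £8,880, reserve £3,850) = £8,880; the reserve does not bind.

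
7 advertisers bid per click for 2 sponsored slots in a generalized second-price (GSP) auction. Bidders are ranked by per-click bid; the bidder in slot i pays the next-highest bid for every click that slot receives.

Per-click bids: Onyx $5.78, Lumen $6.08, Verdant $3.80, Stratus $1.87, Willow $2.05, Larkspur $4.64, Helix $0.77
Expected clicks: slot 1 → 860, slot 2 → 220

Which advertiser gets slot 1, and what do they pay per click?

Ranked by bid: $6.08 (Lumen) > $5.78 (Onyx) > $4.64 (Larkspur) > …
Slot 1 goes to the first-ranked bidder, Lumen, who pays the next bid down: $5.78/click.

Lumen; $5.78 per click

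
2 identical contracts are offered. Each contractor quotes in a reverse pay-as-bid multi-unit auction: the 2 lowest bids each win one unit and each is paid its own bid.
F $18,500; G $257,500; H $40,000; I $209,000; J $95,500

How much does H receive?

Bids ranked low→high: 18,500 (F), 40,000 (H), 95,500 (J), 209,000 (I), …
Lowest 2: F, H.
H wins → own bid $40,000.

H is paid $40,000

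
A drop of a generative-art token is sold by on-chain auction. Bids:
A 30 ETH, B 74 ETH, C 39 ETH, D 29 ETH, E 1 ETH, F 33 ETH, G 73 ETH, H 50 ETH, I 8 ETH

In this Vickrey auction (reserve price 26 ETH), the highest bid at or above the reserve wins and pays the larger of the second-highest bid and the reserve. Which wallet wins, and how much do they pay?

Sorting bids: 74 (B) > 73 (G) > 50 (H) > 39 (C) > 33 (F) > 30 (A) > …
Highest eligible bid: B at 74 ETH.
Second-highest bid 73 ETH exceeds the reserve 26 ETH → payment 73 ETH.

B pays 73 ETH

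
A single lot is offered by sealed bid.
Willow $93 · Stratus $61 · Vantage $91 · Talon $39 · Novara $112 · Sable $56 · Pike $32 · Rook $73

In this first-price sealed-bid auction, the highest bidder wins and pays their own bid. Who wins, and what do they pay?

Novara pays $112

Sorting bids: 112 (Novara) > 93 (Willow) > 91 (Vantage) > 73 (Rook) > 61 (Stratus) > 56 (Sable) > …
First-price: Novara pays what they bid, $112.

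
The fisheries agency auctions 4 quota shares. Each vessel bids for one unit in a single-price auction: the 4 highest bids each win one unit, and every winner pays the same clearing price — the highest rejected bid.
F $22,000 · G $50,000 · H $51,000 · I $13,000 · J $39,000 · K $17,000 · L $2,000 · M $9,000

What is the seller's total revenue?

Sorting: 51,000 (H), 50,000 (G), 39,000 (J), 22,000 (F), 17,000 (K), 13,000 (I), …
The 4 highest are H, G, J, F.
First losing bid is K's $17,000, which sets the uniform price.
Total revenue = 4 × $17,000 = $68,000.

Total revenue: $68,000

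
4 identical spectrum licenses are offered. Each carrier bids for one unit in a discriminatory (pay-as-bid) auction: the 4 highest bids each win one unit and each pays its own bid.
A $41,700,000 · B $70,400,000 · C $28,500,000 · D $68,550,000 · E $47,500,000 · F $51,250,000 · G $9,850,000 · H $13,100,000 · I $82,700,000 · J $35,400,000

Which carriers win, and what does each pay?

Ordering the bids: 82,700,000 (I), 70,400,000 (B), 68,550,000 (D), 51,250,000 (F), 47,500,000 (E), 41,700,000 (A), …
Top 4: I, B, D, F.
Each winner pays its own bid: I $82,700,000, B $70,400,000, D $68,550,000, F $51,250,000.

I $82,700,000, B $70,400,000, D $68,550,000, F $51,250,000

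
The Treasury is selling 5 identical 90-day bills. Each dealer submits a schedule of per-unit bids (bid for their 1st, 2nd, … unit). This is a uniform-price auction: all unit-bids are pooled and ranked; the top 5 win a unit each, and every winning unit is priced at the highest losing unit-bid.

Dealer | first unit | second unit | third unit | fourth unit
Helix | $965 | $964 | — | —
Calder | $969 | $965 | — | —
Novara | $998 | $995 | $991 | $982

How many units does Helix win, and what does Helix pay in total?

Helix: 0 units, pays $0

Merging the schedules and taking the best 5: 998 (Novara-1), 995 (Novara-2), 991 (Novara-3), 982 (Novara-4), 969 (Calder-1)
Highest rejected unit-bid = $965.
Helix wins 0 unit(s) at $965 each.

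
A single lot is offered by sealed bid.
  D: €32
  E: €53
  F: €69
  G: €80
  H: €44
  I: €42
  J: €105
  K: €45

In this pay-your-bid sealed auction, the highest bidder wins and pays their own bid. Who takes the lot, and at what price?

J pays €105

Rule: the highest bidder wins and pays their own bid.
Bids ranked: 105 (J) > 80 (G) > 69 (F) > 53 (E) > 45 (K) > 44 (H) > …
J is highest → pays own bid, €105.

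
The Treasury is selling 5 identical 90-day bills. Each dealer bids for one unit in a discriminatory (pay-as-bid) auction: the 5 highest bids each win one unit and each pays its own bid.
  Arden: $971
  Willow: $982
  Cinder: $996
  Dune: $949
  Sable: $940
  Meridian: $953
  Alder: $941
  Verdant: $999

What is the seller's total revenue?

Total revenue: $4,901

Ordering the bids: 999 (Verdant), 996 (Cinder), 982 (Willow), 971 (Arden), 953 (Meridian), 949 (Dune), 941 (Alder), …
The 5 highest are Verdant, Cinder, Willow, Arden, Meridian.
Total revenue = 999 + 996 + 982 + 971 + 953 = $4,901.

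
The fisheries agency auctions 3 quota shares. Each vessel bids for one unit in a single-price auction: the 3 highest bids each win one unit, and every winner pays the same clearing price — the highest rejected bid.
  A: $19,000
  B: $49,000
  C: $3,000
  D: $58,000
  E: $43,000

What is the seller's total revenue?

Ordering the bids: 58,000 (D), 49,000 (B), 43,000 (E), 19,000 (A), 3,000 (C)
Top 3: D, B, E.
First losing bid is A's $19,000, which sets the uniform price.
Total revenue = 3 × $19,000 = $57,000.

Total revenue: $57,000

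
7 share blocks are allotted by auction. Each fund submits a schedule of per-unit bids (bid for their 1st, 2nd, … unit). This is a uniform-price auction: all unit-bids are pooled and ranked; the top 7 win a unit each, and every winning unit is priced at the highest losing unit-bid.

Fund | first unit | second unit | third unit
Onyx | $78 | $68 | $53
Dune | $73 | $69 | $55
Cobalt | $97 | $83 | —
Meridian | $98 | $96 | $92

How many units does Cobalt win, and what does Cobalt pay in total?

Pooled unit-bids ranked (top 7): 98 (Meridian-1), 97 (Cobalt-1), 96 (Meridian-2), 92 (Meridian-3), 83 (Cobalt-2), 78 (Onyx-1), 73 (Dune-1)
First bid not allocated: $69.
Cobalt wins 2 unit(s) at $69 each.

Cobalt: 2 units, pays $138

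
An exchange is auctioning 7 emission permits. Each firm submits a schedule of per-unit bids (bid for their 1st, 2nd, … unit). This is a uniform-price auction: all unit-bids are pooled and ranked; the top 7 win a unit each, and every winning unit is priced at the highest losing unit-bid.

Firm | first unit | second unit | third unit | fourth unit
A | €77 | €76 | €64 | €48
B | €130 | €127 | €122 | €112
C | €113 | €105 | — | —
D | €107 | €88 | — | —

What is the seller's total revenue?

Total revenue: €616

All unit-bids, highest first — top 7: 130 (B-1), 127 (B-2), 122 (B-3), 113 (C-1), 112 (B-4), 107 (D-1), 105 (C-2)
The (k+1)-th unit-bid is €88.
Allocation: B 4, C 2, D 1. Every unit priced at €88.
Revenue = 7 × 88 = €616.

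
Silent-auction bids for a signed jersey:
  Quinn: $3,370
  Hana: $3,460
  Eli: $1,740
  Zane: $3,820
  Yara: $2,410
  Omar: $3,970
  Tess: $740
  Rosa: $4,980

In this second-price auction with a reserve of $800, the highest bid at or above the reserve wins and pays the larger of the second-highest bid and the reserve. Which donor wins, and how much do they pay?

Bids in order: 4,980 (Rosa) > 3,970 (Omar) > 3,820 (Zane) > 3,460 (Hana) > 3,370 (Quinn) > 2,410 (Yara) > …
Rosa has the top bid at or above the reserve ($4,980).
max(second-highest $3,970, reserve $800) = $3,970; the reserve does not bind.

Rosa pays $3,970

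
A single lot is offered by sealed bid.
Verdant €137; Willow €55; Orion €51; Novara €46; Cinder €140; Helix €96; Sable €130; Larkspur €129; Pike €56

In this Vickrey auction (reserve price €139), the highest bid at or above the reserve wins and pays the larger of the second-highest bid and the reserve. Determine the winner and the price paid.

Cinder pays €139

Rule: the highest bid at or above the reserve wins and pays the larger of the second-highest bid and the reserve.
Sorting bids: 140 (Cinder) > 137 (Verdant) > 130 (Sable) > 129 (Larkspur) > 96 (Helix) > 56 (Pike) > …
Cinder has the top bid at or above the reserve (€140).
Second-highest bid €137 is below the reserve €139, so the reserve binds → payment €139.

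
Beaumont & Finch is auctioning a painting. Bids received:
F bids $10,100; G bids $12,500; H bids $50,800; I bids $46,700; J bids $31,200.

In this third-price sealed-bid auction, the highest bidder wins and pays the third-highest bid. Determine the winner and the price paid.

Sorting bids: 50,800 (H) > 46,700 (I) > 31,200 (J) > 12,500 (G) > 10,100 (F)
H wins; payment is bid #3 in the ranking = $31,200.

H pays $31,200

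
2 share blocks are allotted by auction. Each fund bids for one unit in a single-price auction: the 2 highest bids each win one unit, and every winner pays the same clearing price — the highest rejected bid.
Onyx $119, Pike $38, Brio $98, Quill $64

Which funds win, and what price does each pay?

Ordering the bids: 119 (Onyx), 98 (Brio), 64 (Quill), 38 (Pike)
Top 2: Onyx, Brio.
First losing bid is Quill's $64, which sets the uniform price.

Onyx, Brio; each pays $64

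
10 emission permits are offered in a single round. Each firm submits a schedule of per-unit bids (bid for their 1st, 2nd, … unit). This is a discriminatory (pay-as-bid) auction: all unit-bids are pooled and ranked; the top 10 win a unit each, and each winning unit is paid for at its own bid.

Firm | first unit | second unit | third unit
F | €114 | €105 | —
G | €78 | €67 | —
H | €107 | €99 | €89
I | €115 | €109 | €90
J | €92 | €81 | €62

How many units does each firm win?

Merging the schedules and taking the best 10: 115 (I-1), 114 (F-1), 109 (I-2), 107 (H-1), 105 (F-2), 99 (H-2), 92 (J-1), 90 (I-3), 89 (H-3), 81 (J-2)
Next rejected bid: €78 (not a price — pay-as-bid).
Allocation: F 2, H 3, I 3, J 2.

F 2, H 3, I 3, J 2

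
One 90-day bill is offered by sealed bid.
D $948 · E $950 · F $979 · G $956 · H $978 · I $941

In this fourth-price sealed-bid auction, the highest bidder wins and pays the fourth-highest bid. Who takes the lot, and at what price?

F pays $950

Bids in order: 979 (F) > 978 (H) > 956 (G) > 950 (E) > 948 (D) > 941 (I)
F is highest; pays the fourth-highest bid, $950.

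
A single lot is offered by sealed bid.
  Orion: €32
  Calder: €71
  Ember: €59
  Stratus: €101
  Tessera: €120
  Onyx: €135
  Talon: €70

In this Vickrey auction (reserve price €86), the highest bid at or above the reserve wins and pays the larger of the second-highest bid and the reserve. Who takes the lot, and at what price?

Bids in order: 135 (Onyx) > 120 (Tessera) > 101 (Stratus) > 71 (Calder) > 70 (Talon) > 59 (Ember) > …
Highest eligible bid: Onyx at €135.
max(second-highest €120, reserve €86) = €120; the reserve does not bind.

Onyx pays €120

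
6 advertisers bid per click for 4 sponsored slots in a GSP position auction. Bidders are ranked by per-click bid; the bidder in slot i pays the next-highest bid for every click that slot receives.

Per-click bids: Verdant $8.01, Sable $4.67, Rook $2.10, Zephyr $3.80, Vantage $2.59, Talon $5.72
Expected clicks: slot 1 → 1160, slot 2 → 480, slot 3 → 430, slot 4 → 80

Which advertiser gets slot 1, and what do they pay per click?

Per-click bids in order: $8.01 (Verdant) > $5.72 (Talon) > $4.67 (Sable) > $3.80 (Zephyr) > $2.59 (Vantage) > …
Slot 1 goes to the first-ranked bidder, Verdant, who pays the next bid down: $5.72/click.

Verdant; $5.72 per click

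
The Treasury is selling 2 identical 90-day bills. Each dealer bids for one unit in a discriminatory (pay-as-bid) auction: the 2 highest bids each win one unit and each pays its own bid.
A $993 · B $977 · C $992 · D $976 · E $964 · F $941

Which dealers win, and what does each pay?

Sorting: 993 (A), 992 (C), 977 (B), 976 (D), …
Winners (2 units): A, C.
Each winner pays its own bid: A $993, C $992.

A $993, C $992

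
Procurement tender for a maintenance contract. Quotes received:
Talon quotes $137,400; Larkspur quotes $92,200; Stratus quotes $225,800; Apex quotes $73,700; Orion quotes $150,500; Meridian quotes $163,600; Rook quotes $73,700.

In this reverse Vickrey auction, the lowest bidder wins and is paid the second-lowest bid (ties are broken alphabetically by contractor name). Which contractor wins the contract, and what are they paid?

Bids in order: 73,700 (Apex) < 73,700 (Rook) < 92,200 (Larkspur) < 137,400 (Talon) < 150,500 (Orion) < 163,600 (Meridian) < …
Tie at $73,700 → Apex wins by tie-break.
Second-price: Apex is paid Rook's bid of $73,700.

Apex is paid $73,700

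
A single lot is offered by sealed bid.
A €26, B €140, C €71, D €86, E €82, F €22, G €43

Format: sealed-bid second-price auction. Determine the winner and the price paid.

B pays €86

Bids in order: 140 (B) > 86 (D) > 82 (E) > 71 (C) > 43 (G) > 26 (A) > …
B is highest; pays the second-highest bid, €86.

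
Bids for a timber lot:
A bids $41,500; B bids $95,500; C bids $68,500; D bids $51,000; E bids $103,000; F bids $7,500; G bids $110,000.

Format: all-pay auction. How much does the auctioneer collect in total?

Total revenue: $477,000

Sorting bids: 110,000 (G) > 103,000 (E) > 95,500 (B) > 68,500 (C) > 51,000 (D) > 41,500 (A) > …
G wins with the top bid; all bids are sunk regardless.
Every bidder forfeits their bid regardless of winning.
Revenue = 41,500 + 95,500 + 68,500 + 51,000 + 103,000 + 7,500 + 110,000 = $477,000.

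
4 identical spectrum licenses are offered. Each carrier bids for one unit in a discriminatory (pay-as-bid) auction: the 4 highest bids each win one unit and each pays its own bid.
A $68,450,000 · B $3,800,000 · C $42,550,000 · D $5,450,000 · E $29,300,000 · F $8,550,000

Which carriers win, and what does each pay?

A $68,450,000, C $42,550,000, E $29,300,000, F $8,550,000

Ordering the bids: 68,450,000 (A), 42,550,000 (C), 29,300,000 (E), 8,550,000 (F), 5,450,000 (D), 3,800,000 (B)
The 4 highest are A, C, E, F.
Each winner pays its own bid: A $68,450,000, C $42,550,000, E $29,300,000, F $8,550,000.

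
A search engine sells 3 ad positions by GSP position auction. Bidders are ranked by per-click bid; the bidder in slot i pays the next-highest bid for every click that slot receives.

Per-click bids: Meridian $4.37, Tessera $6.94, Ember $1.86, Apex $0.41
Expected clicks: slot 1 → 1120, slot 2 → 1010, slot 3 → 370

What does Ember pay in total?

Sorting advertisers: $6.94 (Tessera) > $4.37 (Meridian) > $1.86 (Ember) > $0.41 (Apex)
Ember holds slot 3 → pays next bid $0.41 × 370 clicks = $151.70.

Ember pays $151.70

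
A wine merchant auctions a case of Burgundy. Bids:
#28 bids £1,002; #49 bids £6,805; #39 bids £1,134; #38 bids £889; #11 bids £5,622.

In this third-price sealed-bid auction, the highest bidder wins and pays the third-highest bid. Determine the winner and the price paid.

#49 pays £1,134

Bids ranked: 6,805 (#49) > 5,622 (#11) > 1,134 (#39) > 1,002 (#28) > 889 (#38)
#49 wins; payment is bid #3 in the ranking = £1,134.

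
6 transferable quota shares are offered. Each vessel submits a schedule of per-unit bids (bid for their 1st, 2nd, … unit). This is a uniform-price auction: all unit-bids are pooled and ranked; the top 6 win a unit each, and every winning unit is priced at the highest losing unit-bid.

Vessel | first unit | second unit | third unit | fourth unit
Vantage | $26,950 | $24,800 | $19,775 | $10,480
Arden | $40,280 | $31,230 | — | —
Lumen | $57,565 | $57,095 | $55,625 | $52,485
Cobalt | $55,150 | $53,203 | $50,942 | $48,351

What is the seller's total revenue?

Total revenue: $305,652

All unit-bids, highest first — top 6: 57,565 (Lumen-1), 57,095 (Lumen-2), 55,625 (Lumen-3), 55,150 (Cobalt-1), 53,203 (Cobalt-2), 52,485 (Lumen-4)
First bid not allocated: $50,942.
Allocation: Cobalt 2, Lumen 4. Every unit priced at $50,942.
Revenue = 6 × 50,942 = $305,652.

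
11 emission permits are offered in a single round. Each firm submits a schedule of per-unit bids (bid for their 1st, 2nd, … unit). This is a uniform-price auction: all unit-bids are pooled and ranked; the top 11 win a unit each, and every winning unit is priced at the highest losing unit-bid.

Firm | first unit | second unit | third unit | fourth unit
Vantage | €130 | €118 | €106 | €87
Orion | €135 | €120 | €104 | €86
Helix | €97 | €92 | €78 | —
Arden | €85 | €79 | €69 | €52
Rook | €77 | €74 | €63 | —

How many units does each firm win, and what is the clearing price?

Merging the schedules and taking the best 11: 135 (Orion-1), 130 (Vantage-1), 120 (Orion-2), 118 (Vantage-2), 106 (Vantage-3), 104 (Orion-3), 97 (Helix-1), 92 (Helix-2), 87 (Vantage-4), 86 (Orion-4), 85 (Arden-1)
Highest rejected unit-bid = €79.
Allocation: Arden 1, Helix 2, Orion 4, Vantage 4.

Arden 1, Helix 2, Orion 4, Vantage 4; clearing price €79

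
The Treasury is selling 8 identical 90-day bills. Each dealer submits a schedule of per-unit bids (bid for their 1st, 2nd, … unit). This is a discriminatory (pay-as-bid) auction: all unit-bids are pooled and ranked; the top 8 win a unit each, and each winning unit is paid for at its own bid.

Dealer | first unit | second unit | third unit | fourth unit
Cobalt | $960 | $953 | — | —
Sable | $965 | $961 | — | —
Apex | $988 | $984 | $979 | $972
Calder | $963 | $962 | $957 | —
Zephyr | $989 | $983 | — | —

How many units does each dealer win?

Apex 4, Calder 1, Sable 1, Zephyr 2

Pooled unit-bids ranked (top 8): 989 (Zephyr-1), 988 (Apex-1), 984 (Apex-2), 983 (Zephyr-2), 979 (Apex-3), 972 (Apex-4), 965 (Sable-1), 963 (Calder-1)
Next rejected bid: $962 (not a price — pay-as-bid).
Allocation: Apex 4, Calder 1, Sable 1, Zephyr 2.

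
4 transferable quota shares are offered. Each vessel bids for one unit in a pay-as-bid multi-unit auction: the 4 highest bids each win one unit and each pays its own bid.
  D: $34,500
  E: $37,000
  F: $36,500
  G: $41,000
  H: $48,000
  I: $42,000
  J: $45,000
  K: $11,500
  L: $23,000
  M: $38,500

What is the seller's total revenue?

Total revenue: $176,000

Sorting: 48,000 (H), 45,000 (J), 42,000 (I), 41,000 (G), 38,500 (M), 37,000 (E), …
Top 4: H, J, I, G.
Total revenue = 48,000 + 45,000 + 42,000 + 41,000 = $176,000.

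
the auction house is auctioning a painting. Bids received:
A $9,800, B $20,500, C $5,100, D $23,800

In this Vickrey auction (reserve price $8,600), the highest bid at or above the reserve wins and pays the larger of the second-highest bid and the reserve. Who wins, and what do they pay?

Sorting bids: 23,800 (D) > 20,500 (B) > 9,800 (A) > 5,100 (C)
Highest eligible bid: D at $23,800.
Second-highest bid $20,500 exceeds the reserve $8,600 → payment $20,500.

D pays $20,500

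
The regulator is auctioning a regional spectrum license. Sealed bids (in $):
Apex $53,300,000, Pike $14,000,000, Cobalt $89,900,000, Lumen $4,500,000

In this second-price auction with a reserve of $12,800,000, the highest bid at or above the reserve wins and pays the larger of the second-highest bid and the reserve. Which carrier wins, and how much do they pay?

Rule: the highest bid at or above the reserve wins and pays the larger of the second-highest bid and the reserve.
Bids ranked: 89,900,000 (Cobalt) > 53,300,000 (Apex) > 14,000,000 (Pike) > 4,500,000 (Lumen)
Cobalt has the top bid at or above the reserve ($89,900,000).
Second-highest bid $53,300,000 exceeds the reserve $12,800,000 → payment $53,300,000.

Cobalt pays $53,300,000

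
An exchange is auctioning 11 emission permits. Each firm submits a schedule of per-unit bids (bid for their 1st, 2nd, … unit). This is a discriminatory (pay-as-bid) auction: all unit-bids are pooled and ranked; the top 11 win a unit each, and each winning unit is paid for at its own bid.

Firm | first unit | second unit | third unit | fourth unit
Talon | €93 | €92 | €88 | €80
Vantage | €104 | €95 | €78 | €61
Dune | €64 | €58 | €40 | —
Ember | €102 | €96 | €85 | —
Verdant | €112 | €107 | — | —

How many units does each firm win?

Ember 3, Talon 4, Vantage 2, Verdant 2

All unit-bids, highest first — top 11: 112 (Verdant-1), 107 (Verdant-2), 104 (Vantage-1), 102 (Ember-1), 96 (Ember-2), 95 (Vantage-2), 93 (Talon-1), 92 (Talon-2), 88 (Talon-3), 85 (Ember-3), 80 (Talon-4)
Next rejected bid: €78 (not a price — pay-as-bid).
Allocation: Ember 3, Talon 4, Vantage 2, Verdant 2.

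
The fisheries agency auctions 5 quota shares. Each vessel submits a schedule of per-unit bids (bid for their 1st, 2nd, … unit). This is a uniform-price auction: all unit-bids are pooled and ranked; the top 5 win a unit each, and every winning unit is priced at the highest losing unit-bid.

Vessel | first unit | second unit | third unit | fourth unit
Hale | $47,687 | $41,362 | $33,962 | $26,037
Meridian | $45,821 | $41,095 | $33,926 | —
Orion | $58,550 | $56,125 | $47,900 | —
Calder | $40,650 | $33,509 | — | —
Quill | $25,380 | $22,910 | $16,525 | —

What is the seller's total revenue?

Total revenue: $206,810

Pooled unit-bids ranked (top 5): 58,550 (Orion-1), 56,125 (Orion-2), 47,900 (Orion-3), 47,687 (Hale-1), 45,821 (Meridian-1)
First bid not allocated: $41,362.
Allocation: Hale 1, Meridian 1, Orion 3. Every unit priced at $41,362.
Revenue = 5 × 41,362 = $206,810.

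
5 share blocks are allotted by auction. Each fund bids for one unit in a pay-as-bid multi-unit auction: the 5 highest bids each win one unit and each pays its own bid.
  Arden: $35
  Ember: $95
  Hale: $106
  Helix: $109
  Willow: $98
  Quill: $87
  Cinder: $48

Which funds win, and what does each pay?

Sorting: 109 (Helix), 106 (Hale), 98 (Willow), 95 (Ember), 87 (Quill), 48 (Cinder), 35 (Arden)
Winners (5 units): Helix, Hale, Willow, Ember, Quill.
Each winner pays its own bid: Helix $109, Hale $106, Willow $98, Ember $95, Quill $87.

Helix $109, Hale $106, Willow $98, Ember $95, Quill $87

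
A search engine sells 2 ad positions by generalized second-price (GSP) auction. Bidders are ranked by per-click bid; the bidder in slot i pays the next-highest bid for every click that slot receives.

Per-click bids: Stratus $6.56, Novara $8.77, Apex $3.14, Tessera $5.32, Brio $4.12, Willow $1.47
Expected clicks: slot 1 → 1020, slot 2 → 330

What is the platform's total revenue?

Total revenue: $8446.80

Per-click bids in order: $8.77 (Novara) > $6.56 (Stratus) > $5.32 (Tessera) > …
Slot 1: Novara pays $6.56 × 1020 = $6691.20
Slot 2: Stratus pays $5.32 × 330 = $1755.60
Total = $8446.80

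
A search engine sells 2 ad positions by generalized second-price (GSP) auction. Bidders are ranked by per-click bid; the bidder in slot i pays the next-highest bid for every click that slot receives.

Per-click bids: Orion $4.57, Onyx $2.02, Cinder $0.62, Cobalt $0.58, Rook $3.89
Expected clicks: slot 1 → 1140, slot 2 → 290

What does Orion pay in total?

Ranked by bid: $4.57 (Orion) > $3.89 (Rook) > $2.02 (Onyx) > …
Orion holds slot 1 → pays next bid $3.89 × 1140 clicks = $4434.60.

Orion pays $4434.60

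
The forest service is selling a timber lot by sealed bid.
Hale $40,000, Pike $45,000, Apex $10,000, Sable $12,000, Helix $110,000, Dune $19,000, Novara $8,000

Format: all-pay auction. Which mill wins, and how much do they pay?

Bids ranked: 110,000 (Helix) > 45,000 (Pike) > 40,000 (Hale) > 19,000 (Dune) > 12,000 (Sable) > 10,000 (Apex) > …
Helix wins with the top bid; all bids are sunk regardless.

Helix pays $110,000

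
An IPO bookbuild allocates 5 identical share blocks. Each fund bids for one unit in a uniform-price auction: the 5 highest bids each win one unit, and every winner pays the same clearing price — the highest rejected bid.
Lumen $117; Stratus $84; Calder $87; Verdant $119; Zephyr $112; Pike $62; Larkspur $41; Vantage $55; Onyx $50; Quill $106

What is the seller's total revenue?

Bids ranked high→low: 119 (Verdant), 117 (Lumen), 112 (Zephyr), 106 (Quill), 87 (Calder), 84 (Stratus), 62 (Pike), …
Winners (5 units): Verdant, Lumen, Zephyr, Quill, Calder.
Clearing price = highest rejected bid = $84.
Total revenue = 5 × $84 = $420.

Total revenue: $420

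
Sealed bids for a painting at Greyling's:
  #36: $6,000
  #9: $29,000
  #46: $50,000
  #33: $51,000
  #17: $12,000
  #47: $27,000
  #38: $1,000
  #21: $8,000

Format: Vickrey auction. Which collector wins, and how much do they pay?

Bids in order: 51,000 (#33) > 50,000 (#46) > 29,000 (#9) > 27,000 (#47) > 12,000 (#17) > 8,000 (#21) > …
Second-price: #33 pays #46's bid of $50,000.

#33 pays $50,000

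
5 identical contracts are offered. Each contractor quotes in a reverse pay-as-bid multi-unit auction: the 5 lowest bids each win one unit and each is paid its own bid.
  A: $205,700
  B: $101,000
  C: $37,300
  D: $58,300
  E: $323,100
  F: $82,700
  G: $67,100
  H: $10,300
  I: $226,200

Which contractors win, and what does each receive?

Bids ranked low→high: 10,300 (H), 37,300 (C), 58,300 (D), 67,100 (G), 82,700 (F), 101,000 (B), 205,700 (A), …
The 5 lowest are H, C, D, G, F.
Each winner is paid its own bid: H $10,300, C $37,300, D $58,300, G $67,100, F $82,700.

H $10,300, C $37,300, D $58,300, G $67,100, F $82,700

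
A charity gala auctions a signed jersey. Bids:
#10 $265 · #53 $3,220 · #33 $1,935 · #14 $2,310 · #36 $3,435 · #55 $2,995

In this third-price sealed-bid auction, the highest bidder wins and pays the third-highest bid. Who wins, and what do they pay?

#36 pays $2,995

Sorting bids: 3,435 (#36) > 3,220 (#53) > 2,995 (#55) > 2,310 (#14) > 1,935 (#33) > 265 (#10)
#36 is highest; pays the third-highest bid, $2,995.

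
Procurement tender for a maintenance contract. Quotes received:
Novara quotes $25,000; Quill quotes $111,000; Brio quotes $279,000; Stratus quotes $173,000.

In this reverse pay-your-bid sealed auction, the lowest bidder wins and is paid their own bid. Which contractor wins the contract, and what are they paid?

Novara is paid $25,000

Bids ranked: 25,000 (Novara) < 111,000 (Quill) < 173,000 (Stratus) < 279,000 (Brio)
Novara is lowest → is paid own bid, $25,000.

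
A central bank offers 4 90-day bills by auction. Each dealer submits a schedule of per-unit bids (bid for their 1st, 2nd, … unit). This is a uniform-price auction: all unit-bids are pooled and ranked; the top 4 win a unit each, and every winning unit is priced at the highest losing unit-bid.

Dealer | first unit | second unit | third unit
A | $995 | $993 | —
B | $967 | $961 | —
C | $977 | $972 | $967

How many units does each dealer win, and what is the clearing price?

A 2, C 2; clearing price $967

All unit-bids, highest first — top 4: 995 (A-1), 993 (A-2), 977 (C-1), 972 (C-2)
The (k+1)-th unit-bid is $967.
Allocation: A 2, C 2.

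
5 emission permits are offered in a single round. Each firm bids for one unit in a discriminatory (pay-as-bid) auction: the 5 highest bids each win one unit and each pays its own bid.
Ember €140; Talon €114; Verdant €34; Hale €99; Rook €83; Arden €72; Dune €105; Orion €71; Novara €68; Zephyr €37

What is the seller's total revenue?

Total revenue: €541

Ordering the bids: 140 (Ember), 114 (Talon), 105 (Dune), 99 (Hale), 83 (Rook), 72 (Arden), 71 (Orion), …
Top 5: Ember, Talon, Dune, Hale, Rook.
Total revenue = 140 + 114 + 105 + 99 + 83 = €541.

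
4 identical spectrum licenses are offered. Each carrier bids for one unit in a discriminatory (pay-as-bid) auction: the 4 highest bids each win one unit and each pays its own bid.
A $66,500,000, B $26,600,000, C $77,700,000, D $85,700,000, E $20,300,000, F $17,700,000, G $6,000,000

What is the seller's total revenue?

Total revenue: $256,500,000

Sorting: 85,700,000 (D), 77,700,000 (C), 66,500,000 (A), 26,600,000 (B), 20,300,000 (E), 17,700,000 (F), …
Top 4: D, C, A, B.
Total revenue = 85,700,000 + 77,700,000 + 66,500,000 + 26,600,000 = $256,500,000.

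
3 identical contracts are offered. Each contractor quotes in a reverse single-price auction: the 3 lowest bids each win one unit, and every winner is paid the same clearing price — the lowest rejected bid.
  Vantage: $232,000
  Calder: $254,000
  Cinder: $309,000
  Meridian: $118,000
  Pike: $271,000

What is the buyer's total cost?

Bids ranked low→high: 118,000 (Meridian), 232,000 (Vantage), 254,000 (Calder), 271,000 (Pike), 309,000 (Cinder)
Winners (3 units): Meridian, Vantage, Calder.
Clearing price = lowest rejected bid = $271,000.
Total cost = 3 × $271,000 = $813,000.

Total cost: $813,000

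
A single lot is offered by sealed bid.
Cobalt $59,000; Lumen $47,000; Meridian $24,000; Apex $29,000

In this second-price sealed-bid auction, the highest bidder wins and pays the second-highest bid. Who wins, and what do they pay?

Bids in order: 59,000 (Cobalt) > 47,000 (Lumen) > 29,000 (Apex) > 24,000 (Meridian)
Cobalt wins with the highest bid; price is set by the runner-up at $47,000.

Cobalt pays $47,000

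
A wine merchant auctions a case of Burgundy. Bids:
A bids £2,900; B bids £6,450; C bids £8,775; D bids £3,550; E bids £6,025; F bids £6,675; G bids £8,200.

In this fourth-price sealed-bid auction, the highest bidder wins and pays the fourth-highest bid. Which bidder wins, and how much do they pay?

C pays £6,450

Sorting bids: 8,775 (C) > 8,200 (G) > 6,675 (F) > 6,450 (B) > 6,025 (E) > 3,550 (D) > …
C is highest; pays the fourth-highest bid, £6,450.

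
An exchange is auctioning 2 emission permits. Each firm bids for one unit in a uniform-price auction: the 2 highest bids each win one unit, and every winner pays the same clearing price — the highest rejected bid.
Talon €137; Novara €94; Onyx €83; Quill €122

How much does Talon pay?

Bids ranked high→low: 137 (Talon), 122 (Quill), 94 (Novara), 83 (Onyx)
Winners (2 units): Talon, Quill.
First losing bid is Novara's €94, which sets the uniform price.
Talon wins → pays €94.

Talon pays €94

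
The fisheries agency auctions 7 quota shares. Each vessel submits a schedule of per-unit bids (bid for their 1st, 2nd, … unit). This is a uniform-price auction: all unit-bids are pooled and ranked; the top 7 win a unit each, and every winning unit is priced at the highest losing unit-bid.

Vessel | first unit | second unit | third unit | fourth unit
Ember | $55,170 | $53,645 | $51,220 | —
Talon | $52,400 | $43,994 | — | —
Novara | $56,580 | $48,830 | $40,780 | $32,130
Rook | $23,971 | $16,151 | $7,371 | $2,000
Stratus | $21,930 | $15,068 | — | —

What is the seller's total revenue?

Merging the schedules and taking the best 7: 56,580 (Novara-1), 55,170 (Ember-1), 53,645 (Ember-2), 52,400 (Talon-1), 51,220 (Ember-3), 48,830 (Novara-2), 43,994 (Talon-2)
First bid not allocated: $40,780.
Allocation: Ember 3, Novara 2, Talon 2. Every unit priced at $40,780.
Revenue = 7 × 40,780 = $285,460.

Total revenue: $285,460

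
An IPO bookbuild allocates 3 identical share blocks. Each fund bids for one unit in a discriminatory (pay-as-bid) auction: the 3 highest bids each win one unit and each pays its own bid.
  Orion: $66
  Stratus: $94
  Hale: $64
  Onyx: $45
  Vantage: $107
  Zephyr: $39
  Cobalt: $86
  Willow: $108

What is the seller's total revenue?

Sorting: 108 (Willow), 107 (Vantage), 94 (Stratus), 86 (Cobalt), 66 (Orion), …
The 3 highest are Willow, Vantage, Stratus.
Total revenue = 108 + 107 + 94 = $309.

Total revenue: $309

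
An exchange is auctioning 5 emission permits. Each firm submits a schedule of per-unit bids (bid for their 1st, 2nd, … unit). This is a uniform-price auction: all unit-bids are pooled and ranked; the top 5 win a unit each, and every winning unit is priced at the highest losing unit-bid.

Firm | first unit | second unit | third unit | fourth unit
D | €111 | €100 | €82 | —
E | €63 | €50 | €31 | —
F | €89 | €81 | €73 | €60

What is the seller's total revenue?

Total revenue: €365

Pooled unit-bids ranked (top 5): 111 (D-1), 100 (D-2), 89 (F-1), 82 (D-3), 81 (F-2)
Highest rejected unit-bid = €73.
Allocation: D 3, F 2. Every unit priced at €73.
Revenue = 5 × 73 = €365.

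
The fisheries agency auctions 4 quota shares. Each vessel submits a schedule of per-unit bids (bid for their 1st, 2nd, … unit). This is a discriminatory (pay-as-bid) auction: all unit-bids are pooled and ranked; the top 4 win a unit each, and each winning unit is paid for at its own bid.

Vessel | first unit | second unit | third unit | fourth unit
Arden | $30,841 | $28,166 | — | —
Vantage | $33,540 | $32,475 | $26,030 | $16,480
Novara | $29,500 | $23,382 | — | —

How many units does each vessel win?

Arden 1, Novara 1, Vantage 2

Merging the schedules and taking the best 4: 33,540 (Vantage-1), 32,475 (Vantage-2), 30,841 (Arden-1), 29,500 (Novara-1)
Next rejected bid: $28,166 (not a price — pay-as-bid).
Allocation: Arden 1, Novara 1, Vantage 2.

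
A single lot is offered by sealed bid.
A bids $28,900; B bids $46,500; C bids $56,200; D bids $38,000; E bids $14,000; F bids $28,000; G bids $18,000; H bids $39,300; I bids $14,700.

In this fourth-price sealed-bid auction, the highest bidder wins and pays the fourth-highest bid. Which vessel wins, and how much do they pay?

Fourth-price sealed-bid auction: the highest bidder wins and pays the fourth-highest bid.
Sorting bids: 56,200 (C) > 46,500 (B) > 39,300 (H) > 38,000 (D) > 28,900 (A) > 28,000 (F) > …
C is highest; pays the fourth-highest bid, $38,000.

C pays $38,000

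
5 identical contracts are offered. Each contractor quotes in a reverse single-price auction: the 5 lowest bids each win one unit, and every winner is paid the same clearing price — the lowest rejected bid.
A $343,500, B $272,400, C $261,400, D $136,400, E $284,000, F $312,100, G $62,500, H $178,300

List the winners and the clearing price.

G, D, H, C, B; each is paid $284,000

Sorting: 62,500 (G), 136,400 (D), 178,300 (H), 261,400 (C), 272,400 (B), 284,000 (E), 312,100 (F), …
The 5 lowest are G, D, H, C, B.
Lowest unsuccessful bid: $284,000 → clearing price.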